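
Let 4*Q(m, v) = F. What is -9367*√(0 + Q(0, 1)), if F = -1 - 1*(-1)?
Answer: 0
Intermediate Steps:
F = 0 (F = -1 + 1 = 0)
Q(m, v) = 0 (Q(m, v) = (¼)*0 = 0)
-9367*√(0 + Q(0, 1)) = -9367*√(0 + 0) = -9367*√0 = -9367*0 = 0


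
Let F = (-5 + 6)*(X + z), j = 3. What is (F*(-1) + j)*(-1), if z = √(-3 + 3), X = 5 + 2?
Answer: 4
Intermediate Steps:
X = 7
z = 0 (z = √0 = 0)
F = 7 (F = (-5 + 6)*(7 + 0) = 1*7 = 7)
(F*(-1) + j)*(-1) = (7*(-1) + 3)*(-1) = (-7 + 3)*(-1) = -4*(-1) = 4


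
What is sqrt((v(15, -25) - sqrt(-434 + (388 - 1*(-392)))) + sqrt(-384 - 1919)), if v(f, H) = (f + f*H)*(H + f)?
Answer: sqrt(3600 - sqrt(346) + 7*I*sqrt(47)) ≈ 59.846 + 0.4009*I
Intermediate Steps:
v(f, H) = (H + f)*(f + H*f) (v(f, H) = (f + H*f)*(H + f) = (H + f)*(f + H*f))
sqrt((v(15, -25) - sqrt(-434 + (388 - 1*(-392)))) + sqrt(-384 - 1919)) = sqrt((15*(-25 + 15 + (-25)**2 - 25*15) - sqrt(-434 + (388 - 1*(-392)))) + sqrt(-384 - 1919)) = sqrt((15*(-25 + 15 + 625 - 375) - sqrt(-434 + (388 + 392))) + sqrt(-2303)) = sqrt((15*240 - sqrt(-434 + 780)) + 7*I*sqrt(47)) = sqrt((3600 - sqrt(346)) + 7*I*sqrt(47)) = sqrt(3600 - sqrt(346) + 7*I*sqrt(47))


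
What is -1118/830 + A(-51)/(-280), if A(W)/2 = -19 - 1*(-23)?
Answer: -3996/2905 ≈ -1.3756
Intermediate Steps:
A(W) = 8 (A(W) = 2*(-19 - 1*(-23)) = 2*(-19 + 23) = 2*4 = 8)
-1118/830 + A(-51)/(-280) = -1118/830 + 8/(-280) = -1118*1/830 + 8*(-1/280) = -559/415 - 1/35 = -3996/2905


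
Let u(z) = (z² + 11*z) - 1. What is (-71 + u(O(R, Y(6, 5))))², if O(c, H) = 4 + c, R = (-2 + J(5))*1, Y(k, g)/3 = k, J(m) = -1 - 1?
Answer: 5184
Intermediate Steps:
J(m) = -2
Y(k, g) = 3*k
R = -4 (R = (-2 - 2)*1 = -4*1 = -4)
u(z) = -1 + z² + 11*z
(-71 + u(O(R, Y(6, 5))))² = (-71 + (-1 + (4 - 4)² + 11*(4 - 4)))² = (-71 + (-1 + 0² + 11*0))² = (-71 + (-1 + 0 + 0))² = (-71 - 1)² = (-72)² = 5184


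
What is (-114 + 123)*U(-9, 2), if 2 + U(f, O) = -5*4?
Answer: -198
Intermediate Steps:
U(f, O) = -22 (U(f, O) = -2 - 5*4 = -2 - 20 = -22)
(-114 + 123)*U(-9, 2) = (-114 + 123)*(-22) = 9*(-22) = -198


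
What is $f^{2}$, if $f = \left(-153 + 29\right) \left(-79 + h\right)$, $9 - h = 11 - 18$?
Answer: $61027344$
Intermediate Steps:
$h = 16$ ($h = 9 - \left(11 - 18\right) = 9 - -7 = 9 + 7 = 16$)
$f = 7812$ ($f = \left(-153 + 29\right) \left(-79 + 16\right) = \left(-124\right) \left(-63\right) = 7812$)
$f^{2} = 7812^{2} = 61027344$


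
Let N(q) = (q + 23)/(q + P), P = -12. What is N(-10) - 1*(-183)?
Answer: 4013/22 ≈ 182.41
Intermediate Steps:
N(q) = (23 + q)/(-12 + q) (N(q) = (q + 23)/(q - 12) = (23 + q)/(-12 + q))
N(-10) - 1*(-183) = (23 - 10)/(-12 - 10) - 1*(-183) = 13/(-22) + 183 = -1/22*13 + 183 = -13/22 + 183 = 4013/22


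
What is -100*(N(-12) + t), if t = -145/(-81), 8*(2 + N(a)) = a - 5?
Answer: 37825/162 ≈ 233.49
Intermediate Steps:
N(a) = -21/8 + a/8 (N(a) = -2 + (a - 5)/8 = -2 + (-5 + a)/8 = -2 + (-5/8 + a/8) = -21/8 + a/8)
t = 145/81 (t = -145*(-1/81) = 145/81 ≈ 1.7901)
-100*(N(-12) + t) = -100*((-21/8 + (⅛)*(-12)) + 145/81) = -100*((-21/8 - 3/2) + 145/81) = -100*(-33/8 + 145/81) = -100*(-1513/648) = 37825/162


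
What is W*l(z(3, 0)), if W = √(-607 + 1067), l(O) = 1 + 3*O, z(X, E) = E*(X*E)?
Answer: 2*√115 ≈ 21.448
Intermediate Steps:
z(X, E) = X*E² (z(X, E) = E*(E*X) = X*E²)
W = 2*√115 (W = √460 = 2*√115 ≈ 21.448)
W*l(z(3, 0)) = (2*√115)*(1 + 3*(3*0²)) = (2*√115)*(1 + 3*(3*0)) = (2*√115)*(1 + 3*0) = (2*√115)*(1 + 0) = (2*√115)*1 = 2*√115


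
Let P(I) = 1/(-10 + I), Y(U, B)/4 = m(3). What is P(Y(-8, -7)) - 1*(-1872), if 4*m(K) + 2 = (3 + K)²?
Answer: 44929/24 ≈ 1872.0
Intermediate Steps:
m(K) = -½ + (3 + K)²/4
Y(U, B) = 34 (Y(U, B) = 4*(-½ + (3 + 3)²/4) = 4*(-½ + (¼)*6²) = 4*(-½ + (¼)*36) = 4*(-½ + 9) = 4*(17/2) = 34)
P(Y(-8, -7)) - 1*(-1872) = 1/(-10 + 34) - 1*(-1872) = 1/24 + 1872 = 44929/24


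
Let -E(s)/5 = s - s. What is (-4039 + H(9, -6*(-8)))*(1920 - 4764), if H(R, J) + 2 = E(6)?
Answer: 11492604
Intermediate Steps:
E(s) = 0 (E(s) = -5*(s - s) = -5*0 = 0)
H(R, J) = -2 (H(R, J) = -2 + 0 = -2)
(-4039 + H(9, -6*(-8)))*(1920 - 4764) = (-4039 - 2)*(1920 - 4764) = -4041*(-2844) = 11492604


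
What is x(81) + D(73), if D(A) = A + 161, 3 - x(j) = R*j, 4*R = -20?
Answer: 642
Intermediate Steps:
R = -5 (R = (1/4)*(-20) = -5)
x(j) = 3 + 5*j (x(j) = 3 - (-5)*j = 3 + 5*j)
D(A) = 161 + A
x(81) + D(73) = (3 + 5*81) + (161 + 73) = (3 + 405) + 234 = 408 + 234 = 642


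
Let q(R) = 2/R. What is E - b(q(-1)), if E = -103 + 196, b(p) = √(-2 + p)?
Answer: 93 - 2*I ≈ 93.0 - 2.0*I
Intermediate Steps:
E = 93
E - b(q(-1)) = 93 - √(-2 + 2/(-1)) = 93 - √(-2 + 2*(-1)) = 93 - √(-2 - 2) = 93 - √(-4) = 93 - 2*I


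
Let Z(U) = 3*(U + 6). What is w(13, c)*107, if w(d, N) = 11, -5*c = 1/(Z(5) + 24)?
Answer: 1177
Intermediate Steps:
Z(U) = 18 + 3*U (Z(U) = 3*(6 + U) = 18 + 3*U)
c = -1/285 (c = -1/(5*((18 + 3*5) + 24)) = -1/(5*((18 + 15) + 24)) = -1/(5*(33 + 24)) = -1/5/57 = -1/5*1/57 = -1/285 ≈ -0.0035088)
w(13, c)*107 = 11*107 = 1177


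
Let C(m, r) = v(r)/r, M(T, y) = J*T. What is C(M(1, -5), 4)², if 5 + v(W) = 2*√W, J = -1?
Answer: 1/16 ≈ 0.062500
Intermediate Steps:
v(W) = -5 + 2*√W
M(T, y) = -T
C(m, r) = (-5 + 2*√r)/r
C(M(1, -5), 4)² = ((-5 + 2*√4)/4)² = ((-5 + 2*2)/4)² = ((-5 + 4)/4)² = ((¼)*(-1))² = (-¼)² = 1/16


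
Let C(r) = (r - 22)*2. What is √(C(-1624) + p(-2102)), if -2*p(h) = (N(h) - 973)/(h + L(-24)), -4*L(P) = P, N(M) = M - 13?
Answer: I*√226026614/262 ≈ 57.382*I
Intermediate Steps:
N(M) = -13 + M
L(P) = -P/4
p(h) = -(-986 + h)/(2*(6 + h)) (p(h) = -((-13 + h) - 973)/(2*(h - ¼*(-24))) = -(-986 + h)/(2*(h + 6)) = -(-986 + h)/(2*(6 + h)))
C(r) = -44 + 2*r (C(r) = (-22 + r)*2 = -44 + 2*r)
√(C(-1624) + p(-2102)) = √((-44 + 2*(-1624)) + (986 - 1*(-2102))/(2*(6 - 2102))) = √((-44 - 3248) + (½)*(986 + 2102)/(-2096)) = √(-3292 + (½)*(-1/2096)*3088) = √(-3292 - 193/262) = √(-862697/262) = I*√226026614/262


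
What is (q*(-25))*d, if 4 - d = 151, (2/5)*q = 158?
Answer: 1451625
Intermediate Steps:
q = 395 (q = (5/2)*158 = 395)
d = -147 (d = 4 - 1*151 = 4 - 151 = -147)
(q*(-25))*d = (395*(-25))*(-147) = -9875*(-147) = 1451625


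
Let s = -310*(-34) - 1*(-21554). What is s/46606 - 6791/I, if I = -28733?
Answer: 619329124/669565099 ≈ 0.92497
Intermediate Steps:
s = 32094 (s = 10540 + 21554 = 32094)
s/46606 - 6791/I = 32094/46606 - 6791/(-28733) = 32094*(1/46606) - 6791*(-1/28733) = 16047/23303 + 6791/28733 = 619329124/669565099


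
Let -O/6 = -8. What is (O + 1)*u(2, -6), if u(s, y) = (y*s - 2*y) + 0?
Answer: 0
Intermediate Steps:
O = 48 (O = -6*(-8) = 48)
u(s, y) = -2*y + s*y (u(s, y) = (s*y - 2*y) + 0 = (-2*y + s*y) + 0 = -2*y + s*y)
(O + 1)*u(2, -6) = (48 + 1)*(-6*(-2 + 2)) = 49*(-6*0) = 49*0 = 0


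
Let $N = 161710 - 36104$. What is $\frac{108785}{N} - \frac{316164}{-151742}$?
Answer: $\frac{28109674427}{9529852826} \approx 2.9496$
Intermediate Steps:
$N = 125606$ ($N = 161710 - 36104 = 125606$)
$\frac{108785}{N} - \frac{316164}{-151742} = \frac{108785}{125606} - \frac{316164}{-151742} = 108785 \cdot \frac{1}{125606} - - \frac{158082}{75871} = \frac{108785}{125606} + \frac{158082}{75871} = \frac{28109674427}{9529852826}$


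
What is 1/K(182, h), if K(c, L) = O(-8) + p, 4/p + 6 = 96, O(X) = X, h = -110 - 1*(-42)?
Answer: -45/358 ≈ -0.12570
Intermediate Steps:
h = -68 (h = -110 + 42 = -68)
p = 2/45 (p = 4/(-6 + 96) = 4/90 = 4*(1/90) = 2/45 ≈ 0.044444)
K(c, L) = -358/45 (K(c, L) = -8 + 2/45 = -358/45)
1/K(182, h) = 1/(-358/45) = -45/358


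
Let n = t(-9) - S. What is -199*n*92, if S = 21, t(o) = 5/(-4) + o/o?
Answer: 389045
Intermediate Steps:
t(o) = -¼ (t(o) = 5*(-¼) + 1 = -5/4 + 1 = -¼)
n = -85/4 (n = -¼ - 1*21 = -¼ - 21 = -85/4 ≈ -21.250)
-199*n*92 = -199*(-85/4)*92 = (16915/4)*92 = 389045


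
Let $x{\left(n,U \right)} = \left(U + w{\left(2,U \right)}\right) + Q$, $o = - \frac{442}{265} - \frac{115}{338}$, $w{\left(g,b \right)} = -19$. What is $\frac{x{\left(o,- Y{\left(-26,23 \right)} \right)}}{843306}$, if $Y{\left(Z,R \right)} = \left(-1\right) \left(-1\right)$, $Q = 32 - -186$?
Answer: $\frac{33}{140551} \approx 0.00023479$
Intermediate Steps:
$Q = 218$ ($Q = 32 + 186 = 218$)
$Y{\left(Z,R \right)} = 1$
$o = - \frac{179871}{89570}$ ($o = \left(-442\right) \frac{1}{265} - \frac{115}{338} = - \frac{442}{265} - \frac{115}{338} = - \frac{179871}{89570} \approx -2.0082$)
$x{\left(n,U \right)} = 199 + U$ ($x{\left(n,U \right)} = \left(U - 19\right) + 218 = \left(-19 + U\right) + 218 = 199 + U$)
$\frac{x{\left(o,- Y{\left(-26,23 \right)} \right)}}{843306} = \frac{199 - 1}{843306} = \left(199 - 1\right) \frac{1}{843306} = 198 \cdot \frac{1}{843306} = \frac{33}{140551}$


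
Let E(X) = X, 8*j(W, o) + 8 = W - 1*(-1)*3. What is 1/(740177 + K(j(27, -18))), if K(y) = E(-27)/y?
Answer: 11/8141839 ≈ 1.3510e-6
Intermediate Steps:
j(W, o) = -5/8 + W/8 (j(W, o) = -1 + (W - 1*(-1)*3)/8 = -1 + (W - (-1)*3)/8 = -1 + (W - 1*(-3))/8 = -1 + (W + 3)/8 = -1 + (3 + W)/8 = -1 + (3/8 + W/8) = -5/8 + W/8)
K(y) = -27/y
1/(740177 + K(j(27, -18))) = 1/(740177 - 27/(-5/8 + (1/8)*27)) = 1/(740177 - 27/(-5/8 + 27/8)) = 1/(740177 - 27/11/4) = 1/(740177 - 27*4/11) = 1/(740177 - 108/11) = 1/(8141839/11) = 11/8141839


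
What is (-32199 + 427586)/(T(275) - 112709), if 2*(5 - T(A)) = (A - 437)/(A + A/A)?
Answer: -36375604/10368741 ≈ -3.5082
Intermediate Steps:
T(A) = 5 - (-437 + A)/(2*(1 + A)) (T(A) = 5 - (A - 437)/(2*(A + A/A)) = 5 - (-437 + A)/(2*(A + 1)) = 5 - (-437 + A)/(2*(1 + A)))
(-32199 + 427586)/(T(275) - 112709) = (-32199 + 427586)/(3*(149 + 3*275)/(2*(1 + 275)) - 112709) = 395387/((3/2)*(149 + 825)/276 - 112709) = 395387/((3/2)*(1/276)*974 - 112709) = 395387/(487/92 - 112709) = 395387/(-10368741/92) = 395387*(-92/10368741) = -36375604/10368741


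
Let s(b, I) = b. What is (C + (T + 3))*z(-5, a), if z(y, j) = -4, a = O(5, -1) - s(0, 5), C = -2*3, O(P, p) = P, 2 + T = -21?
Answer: 104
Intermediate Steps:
T = -23 (T = -2 - 21 = -23)
C = -6
a = 5 (a = 5 - 1*0 = 5 + 0 = 5)
(C + (T + 3))*z(-5, a) = (-6 + (-23 + 3))*(-4) = (-6 - 20)*(-4) = -26*(-4) = 104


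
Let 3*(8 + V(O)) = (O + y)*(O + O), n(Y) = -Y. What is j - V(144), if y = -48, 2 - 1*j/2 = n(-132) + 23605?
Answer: -56678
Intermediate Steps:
j = -47470 (j = 4 - 2*(-1*(-132) + 23605) = 4 - 2*(132 + 23605) = 4 - 2*23737 = 4 - 47474 = -47470)
V(O) = -8 + 2*O*(-48 + O)/3 (V(O) = -8 + ((O - 48)*(O + O))/3 = -8 + ((-48 + O)*(2*O))/3 = -8 + (2*O*(-48 + O))/3 = -8 + 2*O*(-48 + O)/3)
j - V(144) = -47470 - (-8 - 32*144 + (⅔)*144²) = -47470 - (-8 - 4608 + (⅔)*20736) = -47470 - (-8 - 4608 + 13824) = -47470 - 1*9208 = -47470 - 9208 = -56678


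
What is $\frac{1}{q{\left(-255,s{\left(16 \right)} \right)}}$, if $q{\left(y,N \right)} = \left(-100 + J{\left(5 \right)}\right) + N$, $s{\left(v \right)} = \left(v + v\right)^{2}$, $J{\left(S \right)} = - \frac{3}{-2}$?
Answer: $\frac{2}{1851} \approx 0.0010805$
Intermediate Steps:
$J{\left(S \right)} = \frac{3}{2}$ ($J{\left(S \right)} = \left(-3\right) \left(- \frac{1}{2}\right) = \frac{3}{2}$)
$s{\left(v \right)} = 4 v^{2}$ ($s{\left(v \right)} = \left(2 v\right)^{2} = 4 v^{2}$)
$q{\left(y,N \right)} = - \frac{197}{2} + N$ ($q{\left(y,N \right)} = \left(-100 + \frac{3}{2}\right) + N = - \frac{197}{2} + N$)
$\frac{1}{q{\left(-255,s{\left(16 \right)} \right)}} = \frac{1}{- \frac{197}{2} + 4 \cdot 16^{2}} = \frac{1}{- \frac{197}{2} + 4 \cdot 256} = \frac{1}{- \frac{197}{2} + 1024} = \frac{1}{\frac{1851}{2}} = \frac{2}{1851}$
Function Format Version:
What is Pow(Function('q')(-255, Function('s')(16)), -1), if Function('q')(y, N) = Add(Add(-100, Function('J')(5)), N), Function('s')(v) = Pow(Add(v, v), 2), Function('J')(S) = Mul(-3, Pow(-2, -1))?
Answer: Rational(2, 1851) ≈ 0.0010805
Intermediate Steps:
Function('J')(S) = Rational(3, 2) (Function('J')(S) = Mul(-3, Rational(-1, 2)) = Rational(3, 2))
Function('s')(v) = Mul(4, Pow(v, 2)) (Function('s')(v) = Pow(Mul(2, v), 2) = Mul(4, Pow(v, 2)))
Function('q')(y, N) = Add(Rational(-197, 2), N) (Function('q')(y, N) = Add(Add(-100, Rational(3, 2)), N) = Add(Rational(-197, 2), N))
Pow(Function('q')(-255, Function('s')(16)), -1) = Pow(Add(Rational(-197, 2), Mul(4, Pow(16, 2))), -1) = Pow(Add(Rational(-197, 2), Mul(4, 256)), -1) = Pow(Add(Rational(-197, 2), 1024), -1) = Pow(Rational(1851, 2), -1) = Rational(2, 1851)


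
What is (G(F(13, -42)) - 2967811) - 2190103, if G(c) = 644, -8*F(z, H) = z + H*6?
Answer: -5157270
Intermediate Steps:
F(z, H) = -3*H/4 - z/8 (F(z, H) = -(z + H*6)/8 = -(z + 6*H)/8 = -3*H/4 - z/8)
(G(F(13, -42)) - 2967811) - 2190103 = (644 - 2967811) - 2190103 = -2967167 - 2190103 = -5157270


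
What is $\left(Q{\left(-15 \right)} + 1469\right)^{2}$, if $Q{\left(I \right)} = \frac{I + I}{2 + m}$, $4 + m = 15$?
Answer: $\frac{363550489}{169} \approx 2.1512 \cdot 10^{6}$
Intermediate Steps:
$m = 11$ ($m = -4 + 15 = 11$)
$Q{\left(I \right)} = \frac{2 I}{13}$ ($Q{\left(I \right)} = \frac{I + I}{2 + 11} = \frac{2 I}{13}$)
$\left(Q{\left(-15 \right)} + 1469\right)^{2} = \left(\frac{2}{13} \left(-15\right) + 1469\right)^{2} = \left(- \frac{30}{13} + 1469\right)^{2} = \left(\frac{19067}{13}\right)^{2} = \frac{363550489}{169}$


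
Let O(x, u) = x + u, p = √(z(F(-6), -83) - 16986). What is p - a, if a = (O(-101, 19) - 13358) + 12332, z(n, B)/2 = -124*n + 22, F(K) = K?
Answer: 1108 + I*√15454 ≈ 1108.0 + 124.31*I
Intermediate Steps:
z(n, B) = 44 - 248*n (z(n, B) = 2*(-124*n + 22) = 2*(22 - 124*n) = 44 - 248*n)
p = I*√15454 (p = √((44 - 248*(-6)) - 16986) = √((44 + 1488) - 16986) = √(1532 - 16986) = √(-15454) = I*√15454 ≈ 124.31*I)
O(x, u) = u + x
a = -1108 (a = ((19 - 101) - 13358) + 12332 = (-82 - 13358) + 12332 = -13440 + 12332 = -1108)
p - a = I*√15454 - 1*(-1108) = I*√15454 + 1108 = 1108 + I*√15454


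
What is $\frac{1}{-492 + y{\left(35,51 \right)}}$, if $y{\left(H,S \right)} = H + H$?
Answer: $- \frac{1}{422} \approx -0.0023697$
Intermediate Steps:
$y{\left(H,S \right)} = 2 H$
$\frac{1}{-492 + y{\left(35,51 \right)}} = \frac{1}{-492 + 2 \cdot 35} = \frac{1}{-492 + 70} = \frac{1}{-422} = - \frac{1}{422}$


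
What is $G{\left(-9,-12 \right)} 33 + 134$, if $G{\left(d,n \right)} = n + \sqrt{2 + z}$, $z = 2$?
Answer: $-196$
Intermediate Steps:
$G{\left(d,n \right)} = 2 + n$ ($G{\left(d,n \right)} = n + \sqrt{2 + 2} = n + \sqrt{4} = n + 2 = 2 + n$)
$G{\left(-9,-12 \right)} 33 + 134 = \left(2 - 12\right) 33 + 134 = \left(-10\right) 33 + 134 = -330 + 134 = -196$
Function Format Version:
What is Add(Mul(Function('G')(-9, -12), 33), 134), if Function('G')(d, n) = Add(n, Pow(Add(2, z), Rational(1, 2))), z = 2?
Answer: -196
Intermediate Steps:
Function('G')(d, n) = Add(2, n) (Function('G')(d, n) = Add(n, Pow(Add(2, 2), Rational(1, 2))) = Add(n, Pow(4, Rational(1, 2))) = Add(n, 2) = Add(2, n))
Add(Mul(Function('G')(-9, -12), 33), 134) = Add(Mul(Add(2, -12), 33), 134) = Add(Mul(-10, 33), 134) = Add(-330, 134) = -196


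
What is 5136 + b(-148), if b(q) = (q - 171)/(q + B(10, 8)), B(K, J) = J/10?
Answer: 3781691/736 ≈ 5138.2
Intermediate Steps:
B(K, J) = J/10 (B(K, J) = J*(1/10) = J/10)
b(q) = (-171 + q)/(4/5 + q) (b(q) = (q - 171)/(q + (1/10)*8) = (-171 + q)/(q + 4/5) = (-171 + q)/(4/5 + q))
5136 + b(-148) = 5136 + 5*(-171 - 148)/(4 + 5*(-148)) = 5136 + 5*(-319)/(4 - 740) = 5136 + 5*(-319)/(-736) = 5136 + 5*(-1/736)*(-319) = 5136 + 1595/736 = 3781691/736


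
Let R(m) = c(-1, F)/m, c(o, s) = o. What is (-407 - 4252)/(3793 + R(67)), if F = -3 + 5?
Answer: -104051/84710 ≈ -1.2283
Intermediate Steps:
F = 2
R(m) = -1/m
(-407 - 4252)/(3793 + R(67)) = (-407 - 4252)/(3793 - 1/67) = -4659/(3793 - 1*1/67) = -4659/(3793 - 1/67) = -4659/254130/67 = -4659*67/254130 = -104051/84710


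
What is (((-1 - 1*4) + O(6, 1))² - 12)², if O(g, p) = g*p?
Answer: 121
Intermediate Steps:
(((-1 - 1*4) + O(6, 1))² - 12)² = (((-1 - 1*4) + 6*1)² - 12)² = (((-1 - 4) + 6)² - 12)² = ((-5 + 6)² - 12)² = (1² - 12)² = (1 - 12)² = (-11)² = 121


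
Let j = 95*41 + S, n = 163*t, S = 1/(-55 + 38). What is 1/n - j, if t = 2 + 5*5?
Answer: -291407797/74817 ≈ -3894.9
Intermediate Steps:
S = -1/17 (S = 1/(-17) = -1/17 ≈ -0.058824)
t = 27 (t = 2 + 25 = 27)
n = 4401 (n = 163*27 = 4401)
j = 66214/17 (j = 95*41 - 1/17 = 3895 - 1/17 = 66214/17 ≈ 3894.9)
1/n - j = 1/4401 - 1*66214/17 = 1/4401 - 66214/17 = -291407797/74817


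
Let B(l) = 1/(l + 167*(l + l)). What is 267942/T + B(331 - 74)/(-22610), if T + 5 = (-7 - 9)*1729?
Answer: -173859342455523/17953565122850 ≈ -9.6838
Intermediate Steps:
T = -27669 (T = -5 + (-7 - 9)*1729 = -5 - 16*1729 = -5 - 27664 = -27669)
B(l) = 1/(335*l) (B(l) = 1/(l + 167*(2*l)) = 1/(l + 334*l) = 1/(335*l))
267942/T + B(331 - 74)/(-22610) = 267942/(-27669) + (1/(335*(331 - 74)))/(-22610) = 267942*(-1/27669) + ((1/335)/257)*(-1/22610) = -89314/9223 + ((1/335)*(1/257))*(-1/22610) = -89314/9223 + (1/86095)*(-1/22610) = -89314/9223 - 1/1946607950 = -173859342455523/17953565122850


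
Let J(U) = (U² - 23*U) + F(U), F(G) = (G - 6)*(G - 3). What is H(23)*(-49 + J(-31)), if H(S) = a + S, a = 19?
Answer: 121086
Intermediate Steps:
F(G) = (-6 + G)*(-3 + G)
H(S) = 19 + S
J(U) = 18 - 32*U + 2*U² (J(U) = (U² - 23*U) + (18 + U² - 9*U) = 18 - 32*U + 2*U²)
H(23)*(-49 + J(-31)) = (19 + 23)*(-49 + (18 - 32*(-31) + 2*(-31)²)) = 42*(-49 + (18 + 992 + 2*961)) = 42*(-49 + (18 + 992 + 1922)) = 42*(-49 + 2932) = 42*2883 = 121086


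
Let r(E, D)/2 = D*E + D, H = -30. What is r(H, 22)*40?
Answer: -51040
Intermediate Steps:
r(E, D) = 2*D + 2*D*E (r(E, D) = 2*(D*E + D) = 2*(D + D*E) = 2*D + 2*D*E)
r(H, 22)*40 = (2*22*(1 - 30))*40 = (2*22*(-29))*40 = -1276*40 = -51040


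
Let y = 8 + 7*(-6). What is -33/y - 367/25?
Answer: -11653/850 ≈ -13.709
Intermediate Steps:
y = -34 (y = 8 - 42 = -34)
-33/y - 367/25 = -33/(-34) - 367/25 = -33*(-1/34) - 367*1/25 = 33/34 - 367/25 = -11653/850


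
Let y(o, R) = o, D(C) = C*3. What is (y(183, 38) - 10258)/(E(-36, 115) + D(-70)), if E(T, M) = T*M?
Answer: 403/174 ≈ 2.3161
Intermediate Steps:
D(C) = 3*C
E(T, M) = M*T
(y(183, 38) - 10258)/(E(-36, 115) + D(-70)) = (183 - 10258)/(115*(-36) + 3*(-70)) = -10075/(-4140 - 210) = -10075/(-4350) = -10075*(-1/4350) = 403/174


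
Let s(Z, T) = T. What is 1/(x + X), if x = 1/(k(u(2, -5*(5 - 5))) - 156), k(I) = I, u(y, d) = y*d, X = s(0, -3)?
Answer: -156/469 ≈ -0.33262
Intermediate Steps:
X = -3
u(y, d) = d*y
x = -1/156 (x = 1/(-5*(5 - 5)*2 - 156) = 1/(-5*0*2 - 156) = 1/(0*2 - 156) = 1/(0 - 156) = 1/(-156) = -1/156 ≈ -0.0064103)
1/(x + X) = 1/(-1/156 - 3) = 1/(-469/156) = -156/469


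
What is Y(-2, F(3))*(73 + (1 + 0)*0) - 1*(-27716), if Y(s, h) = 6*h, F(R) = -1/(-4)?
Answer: 55651/2 ≈ 27826.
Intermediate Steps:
F(R) = ¼ (F(R) = -1*(-¼) = ¼)
Y(-2, F(3))*(73 + (1 + 0)*0) - 1*(-27716) = (6*(¼))*(73 + (1 + 0)*0) - 1*(-27716) = 3*(73 + 1*0)/2 + 27716 = 3*(73 + 0)/2 + 27716 = (3/2)*73 + 27716 = 219/2 + 27716 = 55651/2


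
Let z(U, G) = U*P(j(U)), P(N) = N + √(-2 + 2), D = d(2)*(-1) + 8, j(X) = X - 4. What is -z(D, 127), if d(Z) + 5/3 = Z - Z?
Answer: -493/9 ≈ -54.778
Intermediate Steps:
d(Z) = -5/3 (d(Z) = -5/3 + (Z - Z) = -5/3 + 0 = -5/3)
j(X) = -4 + X
D = 29/3 (D = -5/3*(-1) + 8 = 5/3 + 8 = 29/3 ≈ 9.6667)
P(N) = N (P(N) = N + √0 = N + 0 = N)
z(U, G) = U*(-4 + U)
-z(D, 127) = -29*(-4 + 29/3)/3 = -29*17/(3*3) = -1*493/9 = -493/9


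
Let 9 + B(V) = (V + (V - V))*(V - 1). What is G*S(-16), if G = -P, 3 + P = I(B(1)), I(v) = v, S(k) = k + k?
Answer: -384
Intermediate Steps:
S(k) = 2*k
B(V) = -9 + V*(-1 + V) (B(V) = -9 + (V + (V - V))*(V - 1) = -9 + (V + 0)*(-1 + V) = -9 + V*(-1 + V))
P = -12 (P = -3 + (-9 + 1² - 1*1) = -3 + (-9 + 1 - 1) = -3 - 9 = -12)
G = 12 (G = -1*(-12) = 12)
G*S(-16) = 12*(2*(-16)) = 12*(-32) = -384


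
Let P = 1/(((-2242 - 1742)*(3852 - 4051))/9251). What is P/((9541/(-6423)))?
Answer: -682979/86945488 ≈ -0.0078553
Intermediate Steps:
P = 9251/792816 (P = 1/(-3984*(-199)*(1/9251)) = 1/(792816*(1/9251)) = 1/(792816/9251) = 9251/792816 ≈ 0.011669)
P/((9541/(-6423))) = 9251/(792816*((9541/(-6423)))) = 9251/(792816*((9541*(-1/6423)))) = 9251/(792816*(-9541/6423)) = (9251/792816)*(-6423/9541) = -682979/86945488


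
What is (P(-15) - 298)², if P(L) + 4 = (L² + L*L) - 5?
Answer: 20449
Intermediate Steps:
P(L) = -9 + 2*L² (P(L) = -4 + ((L² + L*L) - 5) = -4 + ((L² + L²) - 5) = -4 + (2*L² - 5) = -4 + (-5 + 2*L²) = -9 + 2*L²)
(P(-15) - 298)² = ((-9 + 2*(-15)²) - 298)² = ((-9 + 2*225) - 298)² = ((-9 + 450) - 298)² = (441 - 298)² = 143² = 20449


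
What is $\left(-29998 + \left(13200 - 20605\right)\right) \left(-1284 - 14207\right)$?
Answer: $579409873$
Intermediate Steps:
$\left(-29998 + \left(13200 - 20605\right)\right) \left(-1284 - 14207\right) = \left(-29998 - 7405\right) \left(-15491\right) = \left(-37403\right) \left(-15491\right) = 579409873$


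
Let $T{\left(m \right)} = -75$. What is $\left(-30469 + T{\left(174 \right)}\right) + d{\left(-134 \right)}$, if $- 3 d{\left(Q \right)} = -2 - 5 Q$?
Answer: $- \frac{92300}{3} \approx -30767.0$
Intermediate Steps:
$d{\left(Q \right)} = \frac{2}{3} + \frac{5 Q}{3}$ ($d{\left(Q \right)} = - \frac{-2 - 5 Q}{3} = \frac{2}{3} + \frac{5 Q}{3}$)
$\left(-30469 + T{\left(174 \right)}\right) + d{\left(-134 \right)} = \left(-30469 - 75\right) + \left(\frac{2}{3} + \frac{5}{3} \left(-134\right)\right) = -30544 + \left(\frac{2}{3} - \frac{670}{3}\right) = -30544 - \frac{668}{3} = - \frac{92300}{3}$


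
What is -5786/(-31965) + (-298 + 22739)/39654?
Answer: 315588203/422513370 ≈ 0.74693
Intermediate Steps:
-5786/(-31965) + (-298 + 22739)/39654 = -5786*(-1/31965) + 22441*(1/39654) = 5786/31965 + 22441/39654 = 315588203/422513370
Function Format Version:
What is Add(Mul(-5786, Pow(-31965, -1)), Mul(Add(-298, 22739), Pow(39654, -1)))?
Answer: Rational(315588203, 422513370) ≈ 0.74693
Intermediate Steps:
Add(Mul(-5786, Pow(-31965, -1)), Mul(Add(-298, 22739), Pow(39654, -1))) = Add(Mul(-5786, Rational(-1, 31965)), Mul(22441, Rational(1, 39654))) = Add(Rational(5786, 31965), Rational(22441, 39654)) = Rational(315588203, 422513370)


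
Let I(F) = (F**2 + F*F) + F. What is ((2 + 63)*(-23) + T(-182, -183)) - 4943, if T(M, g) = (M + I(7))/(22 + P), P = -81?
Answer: -379765/59 ≈ -6436.7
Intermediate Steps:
I(F) = F + 2*F**2 (I(F) = (F**2 + F**2) + F = 2*F**2 + F = F + 2*F**2)
T(M, g) = -105/59 - M/59 (T(M, g) = (M + 7*(1 + 2*7))/(22 - 81) = (M + 7*(1 + 14))/(-59) = (M + 7*15)*(-1/59) = (M + 105)*(-1/59) = (105 + M)*(-1/59) = -105/59 - M/59)
((2 + 63)*(-23) + T(-182, -183)) - 4943 = ((2 + 63)*(-23) + (-105/59 - 1/59*(-182))) - 4943 = (65*(-23) + (-105/59 + 182/59)) - 4943 = (-1495 + 77/59) - 4943 = -88128/59 - 4943 = -379765/59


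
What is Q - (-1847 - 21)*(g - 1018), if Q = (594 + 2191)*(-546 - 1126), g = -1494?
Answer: -9348936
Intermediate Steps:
Q = -4656520 (Q = 2785*(-1672) = -4656520)
Q - (-1847 - 21)*(g - 1018) = -4656520 - (-1847 - 21)*(-1494 - 1018) = -4656520 - (-1868)*(-2512) = -4656520 - 1*4692416 = -4656520 - 4692416 = -9348936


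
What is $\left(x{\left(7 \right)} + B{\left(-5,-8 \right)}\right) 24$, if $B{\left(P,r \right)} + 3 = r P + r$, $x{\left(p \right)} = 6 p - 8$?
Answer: $1512$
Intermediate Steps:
$x{\left(p \right)} = -8 + 6 p$
$B{\left(P,r \right)} = -3 + r + P r$ ($B{\left(P,r \right)} = -3 + \left(r P + r\right) = -3 + \left(P r + r\right) = -3 + \left(r + P r\right) = -3 + r + P r$)
$\left(x{\left(7 \right)} + B{\left(-5,-8 \right)}\right) 24 = \left(\left(-8 + 6 \cdot 7\right) - -29\right) 24 = \left(\left(-8 + 42\right) - -29\right) 24 = \left(34 + 29\right) 24 = 63 \cdot 24 = 1512$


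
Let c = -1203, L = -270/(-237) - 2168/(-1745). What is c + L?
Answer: -165511243/137855 ≈ -1200.6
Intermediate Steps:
L = 328322/137855 (L = -270*(-1/237) - 2168*(-1/1745) = 90/79 + 2168/1745 = 328322/137855 ≈ 2.3816)
c + L = -1203 + 328322/137855 = -165511243/137855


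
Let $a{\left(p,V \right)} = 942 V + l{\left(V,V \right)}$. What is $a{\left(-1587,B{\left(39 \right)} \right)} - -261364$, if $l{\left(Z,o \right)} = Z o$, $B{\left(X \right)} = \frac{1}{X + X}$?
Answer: $\frac{1590212053}{6084} \approx 2.6138 \cdot 10^{5}$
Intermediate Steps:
$B{\left(X \right)} = \frac{1}{2 X}$
$a{\left(p,V \right)} = V^{2} + 942 V$ ($a{\left(p,V \right)} = 942 V + V V = 942 V + V^{2} = V^{2} + 942 V$)
$a{\left(-1587,B{\left(39 \right)} \right)} - -261364 = \frac{1}{2 \cdot 39} \left(942 + \frac{1}{2 \cdot 39}\right) - -261364 = \frac{1}{2} \cdot \frac{1}{39} \left(942 + \frac{1}{2} \cdot \frac{1}{39}\right) + 261364 = \frac{942 + \frac{1}{78}}{78} + 261364 = \frac{1}{78} \cdot \frac{73477}{78} + 261364 = \frac{73477}{6084} + 261364 = \frac{1590212053}{6084}$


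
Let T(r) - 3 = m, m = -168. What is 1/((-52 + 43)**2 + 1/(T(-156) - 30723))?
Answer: 30888/2501927 ≈ 0.012346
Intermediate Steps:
T(r) = -165 (T(r) = 3 - 168 = -165)
1/((-52 + 43)**2 + 1/(T(-156) - 30723)) = 1/((-52 + 43)**2 + 1/(-165 - 30723)) = 1/((-9)**2 + 1/(-30888)) = 1/(81 - 1/30888) = 1/(2501927/30888) = 30888/2501927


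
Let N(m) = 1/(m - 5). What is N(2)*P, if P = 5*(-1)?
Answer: 5/3 ≈ 1.6667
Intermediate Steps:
N(m) = 1/(-5 + m)
P = -5
N(2)*P = -5/(-5 + 2) = -5/(-3) = -1/3*(-5) = 5/3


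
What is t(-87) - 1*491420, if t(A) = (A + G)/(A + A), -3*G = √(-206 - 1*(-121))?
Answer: -982839/2 + I*√85/522 ≈ -4.9142e+5 + 0.017662*I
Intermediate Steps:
G = -I*√85/3 (G = -√(-206 - 1*(-121))/3 = -√(-206 + 121)/3 = -I*√85/3 ≈ -3.0732*I)
t(A) = (A - I*√85/3)/(2*A) (t(A) = (A - I*√85/3)/(A + A) = (A - I*√85/3)/((2*A)) = (A - I*√85/3)*(1/(2*A)) = (A - I*√85/3)/(2*A))
t(-87) - 1*491420 = (⅙)*(3*(-87) - I*√85)/(-87) - 1*491420 = (⅙)*(-1/87)*(-261 - I*√85) - 491420 = (½ + I*√85/522) - 491420 = -982839/2 + I*√85/522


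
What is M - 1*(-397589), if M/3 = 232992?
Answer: 1096565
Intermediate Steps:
M = 698976 (M = 3*232992 = 698976)
M - 1*(-397589) = 698976 - 1*(-397589) = 698976 + 397589 = 1096565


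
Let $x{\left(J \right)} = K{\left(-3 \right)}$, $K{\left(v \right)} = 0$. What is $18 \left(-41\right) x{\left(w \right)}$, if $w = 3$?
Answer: $0$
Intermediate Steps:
$x{\left(J \right)} = 0$
$18 \left(-41\right) x{\left(w \right)} = 18 \left(-41\right) 0 = \left(-738\right) 0 = 0$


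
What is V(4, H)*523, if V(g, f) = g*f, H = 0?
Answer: 0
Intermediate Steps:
V(g, f) = f*g
V(4, H)*523 = (0*4)*523 = 0*523 = 0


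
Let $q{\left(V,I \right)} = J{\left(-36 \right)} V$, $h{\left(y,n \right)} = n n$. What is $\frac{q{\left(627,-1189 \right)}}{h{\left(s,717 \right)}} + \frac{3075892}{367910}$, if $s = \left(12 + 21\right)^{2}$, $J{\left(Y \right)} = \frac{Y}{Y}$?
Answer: $\frac{263585486993}{31523080665} \approx 8.3617$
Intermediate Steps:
$J{\left(Y \right)} = 1$
$s = 1089$ ($s = 33^{2} = 1089$)
$h{\left(y,n \right)} = n^{2}$
$q{\left(V,I \right)} = V$ ($q{\left(V,I \right)} = 1 V = V$)
$\frac{q{\left(627,-1189 \right)}}{h{\left(s,717 \right)}} + \frac{3075892}{367910} = \frac{627}{717^{2}} + \frac{3075892}{367910} = \frac{627}{514089} + 3075892 \cdot \frac{1}{367910} = 627 \cdot \frac{1}{514089} + \frac{1537946}{183955} = \frac{209}{171363} + \frac{1537946}{183955} = \frac{263585486993}{31523080665}$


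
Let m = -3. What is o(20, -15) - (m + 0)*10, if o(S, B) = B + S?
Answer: 35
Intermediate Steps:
o(20, -15) - (m + 0)*10 = (-15 + 20) - (-3 + 0)*10 = 5 - (-3)*10 = 5 - 1*(-30) = 5 + 30 = 35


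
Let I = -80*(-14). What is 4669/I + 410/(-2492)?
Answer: 399141/99680 ≈ 4.0042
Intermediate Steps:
I = 1120
4669/I + 410/(-2492) = 4669/1120 + 410/(-2492) = 4669*(1/1120) + 410*(-1/2492) = 667/160 - 205/1246 = 399141/99680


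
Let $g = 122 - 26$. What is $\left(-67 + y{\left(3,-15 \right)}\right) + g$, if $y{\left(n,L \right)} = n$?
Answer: $32$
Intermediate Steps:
$g = 96$
$\left(-67 + y{\left(3,-15 \right)}\right) + g = \left(-67 + 3\right) + 96 = -64 + 96 = 32$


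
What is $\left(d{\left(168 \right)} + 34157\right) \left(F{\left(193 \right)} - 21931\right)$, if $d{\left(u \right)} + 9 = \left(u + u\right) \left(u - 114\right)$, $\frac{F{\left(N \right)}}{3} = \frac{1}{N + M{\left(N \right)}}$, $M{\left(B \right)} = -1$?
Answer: $- \frac{18349040559}{16} \approx -1.1468 \cdot 10^{9}$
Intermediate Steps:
$F{\left(N \right)} = \frac{3}{-1 + N}$ ($F{\left(N \right)} = \frac{3}{N - 1} = \frac{3}{-1 + N}$)
$d{\left(u \right)} = -9 + 2 u \left(-114 + u\right)$ ($d{\left(u \right)} = -9 + \left(u + u\right) \left(u - 114\right) = -9 + 2 u \left(-114 + u\right)$)
$\left(d{\left(168 \right)} + 34157\right) \left(F{\left(193 \right)} - 21931\right) = \left(\left(-9 - 38304 + 2 \cdot 168^{2}\right) + 34157\right) \left(\frac{3}{-1 + 193} - 21931\right) = \left(\left(-9 - 38304 + 2 \cdot 28224\right) + 34157\right) \left(\frac{3}{192} - 21931\right) = \left(\left(-9 - 38304 + 56448\right) + 34157\right) \left(3 \cdot \frac{1}{192} - 21931\right) = \left(18135 + 34157\right) \left(\frac{1}{64} - 21931\right) = 52292 \left(- \frac{1403583}{64}\right) = - \frac{18349040559}{16}$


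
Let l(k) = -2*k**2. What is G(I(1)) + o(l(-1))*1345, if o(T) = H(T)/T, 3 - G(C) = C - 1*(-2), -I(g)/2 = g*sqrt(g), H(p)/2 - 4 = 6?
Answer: -13447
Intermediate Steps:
H(p) = 20 (H(p) = 8 + 2*6 = 8 + 12 = 20)
I(g) = -2*g**(3/2) (I(g) = -2*g*sqrt(g) = -2*g**(3/2))
G(C) = 1 - C (G(C) = 3 - (C - 1*(-2)) = 3 - (C + 2) = 3 - (2 + C) = 3 + (-2 - C) = 1 - C)
o(T) = 20/T
G(I(1)) + o(l(-1))*1345 = (1 - (-2)*1**(3/2)) + (20/((-2*(-1)**2)))*1345 = (1 - (-2)) + (20/((-2*1)))*1345 = (1 - 1*(-2)) + (20/(-2))*1345 = (1 + 2) + (20*(-1/2))*1345 = 3 - 10*1345 = 3 - 13450 = -13447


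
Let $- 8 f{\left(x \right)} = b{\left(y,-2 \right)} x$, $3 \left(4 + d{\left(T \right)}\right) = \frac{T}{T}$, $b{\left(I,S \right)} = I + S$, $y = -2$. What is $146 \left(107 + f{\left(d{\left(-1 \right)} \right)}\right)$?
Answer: $\frac{46063}{3} \approx 15354.0$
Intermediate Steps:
$d{\left(T \right)} = - \frac{11}{3}$ ($d{\left(T \right)} = -4 + \frac{T \frac{1}{T}}{3} = -4 + \frac{1}{3} \cdot 1 = -4 + \frac{1}{3} = - \frac{11}{3}$)
$f{\left(x \right)} = \frac{x}{2}$ ($f{\left(x \right)} = - \frac{\left(-2 - 2\right) x}{8} = - \frac{\left(-4\right) x}{8} = \frac{x}{2}$)
$146 \left(107 + f{\left(d{\left(-1 \right)} \right)}\right) = 146 \left(107 + \frac{1}{2} \left(- \frac{11}{3}\right)\right) = 146 \left(107 - \frac{11}{6}\right) = 146 \cdot \frac{631}{6} = \frac{46063}{3}$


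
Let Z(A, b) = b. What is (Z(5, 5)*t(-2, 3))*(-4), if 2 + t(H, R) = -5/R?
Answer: 220/3 ≈ 73.333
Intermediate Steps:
t(H, R) = -2 - 5/R
(Z(5, 5)*t(-2, 3))*(-4) = (5*(-2 - 5/3))*(-4) = (5*(-11/3))*(-4) = -55/3*(-4) = 220/3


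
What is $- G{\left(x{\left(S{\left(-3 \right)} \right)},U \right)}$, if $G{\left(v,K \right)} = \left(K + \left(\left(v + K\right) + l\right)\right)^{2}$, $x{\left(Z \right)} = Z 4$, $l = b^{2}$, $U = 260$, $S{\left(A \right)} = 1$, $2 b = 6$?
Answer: $-284089$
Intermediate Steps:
$b = 3$ ($b = \frac{1}{2} \cdot 6 = 3$)
$l = 9$ ($l = 3^{2} = 9$)
$x{\left(Z \right)} = 4 Z$
$G{\left(v,K \right)} = \left(9 + v + 2 K\right)^{2}$ ($G{\left(v,K \right)} = \left(K + \left(\left(v + K\right) + 9\right)\right)^{2} = \left(K + \left(\left(K + v\right) + 9\right)\right)^{2} = \left(K + \left(9 + K + v\right)\right)^{2} = \left(9 + v + 2 K\right)^{2}$)
$- G{\left(x{\left(S{\left(-3 \right)} \right)},U \right)} = - \left(9 + 4 \cdot 1 + 2 \cdot 260\right)^{2} = - \left(9 + 4 + 520\right)^{2} = - 533^{2} = \left(-1\right) 284089 = -284089$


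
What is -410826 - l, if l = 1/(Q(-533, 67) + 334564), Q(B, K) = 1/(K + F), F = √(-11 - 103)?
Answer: (-137447589865*√114 + 9208988931781*I)/(-22415789*I + 334564*√114) ≈ -4.1083e+5 - 3.0518e-5*I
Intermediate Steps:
F = I*√114 (F = √(-114) = I*√114 ≈ 10.677*I)
Q(B, K) = 1/(K + I*√114)
l = 1/(334564 + 1/(67 + I*√114)) (l = 1/(1/(67 + I*√114) + 334564) = 1/(334564 + 1/(67 + I*√114)) ≈ 2.989e-6 + 0.e-14*I)
-410826 - l = -410826 - (1539998159/515227966483465 + I*√114/515227966483465) = -410826 + (-1539998159/515227966483465 - I*√114/515227966483465) = -211669044560075990249/515227966483465 - I*√114/515227966483465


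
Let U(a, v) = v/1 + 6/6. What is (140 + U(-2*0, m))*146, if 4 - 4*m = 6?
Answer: 20513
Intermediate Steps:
m = -½ (m = 1 - ¼*6 = 1 - 3/2 = -½ ≈ -0.50000)
U(a, v) = 1 + v (U(a, v) = v*1 + 6*(⅙) = v + 1 = 1 + v)
(140 + U(-2*0, m))*146 = (140 + (1 - ½))*146 = (140 + ½)*146 = (281/2)*146 = 20513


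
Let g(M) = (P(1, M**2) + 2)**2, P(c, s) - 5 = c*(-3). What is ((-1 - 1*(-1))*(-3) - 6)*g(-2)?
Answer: -96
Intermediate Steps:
P(c, s) = 5 - 3*c (P(c, s) = 5 + c*(-3) = 5 - 3*c)
g(M) = 16 (g(M) = ((5 - 3*1) + 2)**2 = ((5 - 3) + 2)**2 = (2 + 2)**2 = 4**2 = 16)
((-1 - 1*(-1))*(-3) - 6)*g(-2) = ((-1 - 1*(-1))*(-3) - 6)*16 = ((-1 + 1)*(-3) - 6)*16 = (0*(-3) - 6)*16 = (0 - 6)*16 = -6*16 = -96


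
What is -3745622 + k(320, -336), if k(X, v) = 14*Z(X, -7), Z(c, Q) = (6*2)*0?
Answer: -3745622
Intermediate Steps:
Z(c, Q) = 0 (Z(c, Q) = 12*0 = 0)
k(X, v) = 0 (k(X, v) = 14*0 = 0)
-3745622 + k(320, -336) = -3745622 + 0 = -3745622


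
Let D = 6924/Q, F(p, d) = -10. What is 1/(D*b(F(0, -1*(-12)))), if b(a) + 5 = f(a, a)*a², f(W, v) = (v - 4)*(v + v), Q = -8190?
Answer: -273/6461246 ≈ -4.2252e-5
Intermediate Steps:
D = -1154/1365 (D = 6924/(-8190) = 6924*(-1/8190) = -1154/1365 ≈ -0.84542)
f(W, v) = 2*v*(-4 + v) (f(W, v) = (-4 + v)*(2*v) = 2*v*(-4 + v))
b(a) = -5 + 2*a³*(-4 + a) (b(a) = -5 + (2*a*(-4 + a))*a² = -5 + 2*a³*(-4 + a))
1/(D*b(F(0, -1*(-12)))) = 1/((-1154/1365)*(-5 + 2*(-10)³*(-4 - 10))) = -1365/(1154*(-5 + 2*(-1000)*(-14))) = -1365/(1154*(-5 + 28000)) = -1365/1154/27995 = -1365/1154*1/27995 = -273/6461246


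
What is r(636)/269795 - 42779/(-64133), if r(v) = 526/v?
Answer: 3670233043969/5502278549730 ≈ 0.66704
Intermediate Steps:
r(636)/269795 - 42779/(-64133) = (526/636)/269795 - 42779/(-64133) = (526*(1/636))*(1/269795) - 42779*(-1/64133) = (263/318)*(1/269795) + 42779/64133 = 263/85794810 + 42779/64133 = 3670233043969/5502278549730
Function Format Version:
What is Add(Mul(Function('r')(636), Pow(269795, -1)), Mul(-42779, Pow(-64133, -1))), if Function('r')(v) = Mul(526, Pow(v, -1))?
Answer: Rational(3670233043969, 5502278549730) ≈ 0.66704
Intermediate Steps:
Add(Mul(Function('r')(636), Pow(269795, -1)), Mul(-42779, Pow(-64133, -1))) = Add(Mul(Mul(526, Pow(636, -1)), Pow(269795, -1)), Mul(-42779, Pow(-64133, -1))) = Add(Mul(Mul(526, Rational(1, 636)), Rational(1, 269795)), Mul(-42779, Rational(-1, 64133))) = Add(Mul(Rational(263, 318), Rational(1, 269795)), Rational(42779, 64133)) = Add(Rational(263, 85794810), Rational(42779, 64133)) = Rational(3670233043969, 5502278549730)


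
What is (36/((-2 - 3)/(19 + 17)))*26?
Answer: -33696/5 ≈ -6739.2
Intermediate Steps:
(36/((-2 - 3)/(19 + 17)))*26 = (36/(-5/36))*26 = -36/5*36*26 = -1296/5*26 = -33696/5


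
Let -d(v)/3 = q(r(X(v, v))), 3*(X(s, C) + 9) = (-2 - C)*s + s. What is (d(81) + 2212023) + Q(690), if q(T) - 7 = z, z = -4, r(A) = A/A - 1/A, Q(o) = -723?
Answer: 2211291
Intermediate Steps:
X(s, C) = -9 + s/3 + s*(-2 - C)/3 (X(s, C) = -9 + ((-2 - C)*s + s)/3 = -9 + (s*(-2 - C) + s)/3 = -9 + (s + s*(-2 - C))/3 = -9 + (s/3 + s*(-2 - C)/3) = -9 + s/3 + s*(-2 - C)/3)
r(A) = 1 - 1/A
q(T) = 3 (q(T) = 7 - 4 = 3)
d(v) = -9 (d(v) = -3*3 = -9)
(d(81) + 2212023) + Q(690) = (-9 + 2212023) - 723 = 2212014 - 723 = 2211291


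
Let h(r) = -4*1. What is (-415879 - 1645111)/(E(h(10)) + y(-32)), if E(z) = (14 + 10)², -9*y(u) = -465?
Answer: -6182970/1883 ≈ -3283.6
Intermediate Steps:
y(u) = 155/3 (y(u) = -⅑*(-465) = 155/3)
h(r) = -4
E(z) = 576 (E(z) = 24² = 576)
(-415879 - 1645111)/(E(h(10)) + y(-32)) = (-415879 - 1645111)/(576 + 155/3) = -2060990/1883/3 = -2060990*3/1883 = -6182970/1883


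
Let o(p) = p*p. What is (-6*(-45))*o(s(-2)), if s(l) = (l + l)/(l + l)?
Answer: 270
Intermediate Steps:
s(l) = 1 (s(l) = (2*l)/((2*l)) = (2*l)*(1/(2*l)) = 1)
o(p) = p²
(-6*(-45))*o(s(-2)) = -6*(-45)*1² = 270*1 = 270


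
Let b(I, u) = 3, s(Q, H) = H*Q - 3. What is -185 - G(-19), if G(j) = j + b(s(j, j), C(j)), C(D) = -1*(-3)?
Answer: -169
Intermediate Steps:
C(D) = 3
s(Q, H) = -3 + H*Q
G(j) = 3 + j (G(j) = j + 3 = 3 + j)
-185 - G(-19) = -185 - (3 - 19) = -185 - 1*(-16) = -185 + 16 = -169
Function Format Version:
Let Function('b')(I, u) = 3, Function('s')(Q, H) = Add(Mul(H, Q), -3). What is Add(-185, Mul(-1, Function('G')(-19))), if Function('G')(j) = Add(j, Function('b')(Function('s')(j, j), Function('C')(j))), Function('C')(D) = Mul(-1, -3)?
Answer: -169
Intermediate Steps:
Function('C')(D) = 3
Function('s')(Q, H) = Add(-3, Mul(H, Q))
Function('G')(j) = Add(3, j) (Function('G')(j) = Add(j, 3) = Add(3, j))
Add(-185, Mul(-1, Function('G')(-19))) = Add(-185, Mul(-1, Add(3, -19))) = Add(-185, Mul(-1, -16)) = Add(-185, 16) = -169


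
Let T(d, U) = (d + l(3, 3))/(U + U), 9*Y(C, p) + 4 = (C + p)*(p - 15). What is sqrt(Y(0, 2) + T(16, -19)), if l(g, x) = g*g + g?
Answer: 2*I*sqrt(3306)/57 ≈ 2.0175*I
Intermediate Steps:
Y(C, p) = -4/9 + (-15 + p)*(C + p)/9 (Y(C, p) = -4/9 + ((C + p)*(p - 15))/9 = -4/9 + ((C + p)*(-15 + p))/9 = -4/9 + ((-15 + p)*(C + p))/9 = -4/9 + (-15 + p)*(C + p)/9)
l(g, x) = g + g**2 (l(g, x) = g**2 + g = g + g**2)
T(d, U) = (12 + d)/(2*U) (T(d, U) = (d + 3*(1 + 3))/(U + U) = (d + 3*4)/((2*U)) = (d + 12)*(1/(2*U)) = (12 + d)*(1/(2*U)) = (12 + d)/(2*U))
sqrt(Y(0, 2) + T(16, -19)) = sqrt((-4/9 - 5/3*0 - 5/3*2 + (1/9)*2**2 + (1/9)*0*2) + (1/2)*(12 + 16)/(-19)) = sqrt((-4/9 + 0 - 10/3 + (1/9)*4 + 0) + (1/2)*(-1/19)*28) = sqrt((-4/9 + 0 - 10/3 + 4/9 + 0) - 14/19) = sqrt(-10/3 - 14/19) = sqrt(-232/57) = 2*I*sqrt(3306)/57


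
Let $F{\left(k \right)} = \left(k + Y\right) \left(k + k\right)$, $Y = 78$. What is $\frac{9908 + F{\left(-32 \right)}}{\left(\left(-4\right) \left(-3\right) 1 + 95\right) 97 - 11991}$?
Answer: $- \frac{1741}{403} \approx -4.3201$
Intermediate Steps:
$F{\left(k \right)} = 2 k \left(78 + k\right)$ ($F{\left(k \right)} = \left(k + 78\right) \left(k + k\right) = \left(78 + k\right) 2 k = 2 k \left(78 + k\right)$)
$\frac{9908 + F{\left(-32 \right)}}{\left(\left(-4\right) \left(-3\right) 1 + 95\right) 97 - 11991} = \frac{9908 + 2 \left(-32\right) \left(78 - 32\right)}{\left(\left(-4\right) \left(-3\right) 1 + 95\right) 97 - 11991} = \frac{9908 + 2 \left(-32\right) 46}{\left(12 \cdot 1 + 95\right) 97 - 11991} = \frac{9908 - 2944}{\left(12 + 95\right) 97 - 11991} = \frac{6964}{107 \cdot 97 - 11991} = \frac{6964}{10379 - 11991} = \frac{6964}{-1612} = 6964 \left(- \frac{1}{1612}\right) = - \frac{1741}{403}$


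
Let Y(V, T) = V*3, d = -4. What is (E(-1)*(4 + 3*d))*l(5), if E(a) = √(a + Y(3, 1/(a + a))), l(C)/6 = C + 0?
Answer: -480*√2 ≈ -678.82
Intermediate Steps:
Y(V, T) = 3*V
l(C) = 6*C (l(C) = 6*(C + 0) = 6*C)
E(a) = √(9 + a) (E(a) = √(a + 3*3) = √(a + 9) = √(9 + a))
(E(-1)*(4 + 3*d))*l(5) = (√(9 - 1)*(4 + 3*(-4)))*(6*5) = (√8*(4 - 12))*30 = ((2*√2)*(-8))*30 = -16*√2*30 = -480*√2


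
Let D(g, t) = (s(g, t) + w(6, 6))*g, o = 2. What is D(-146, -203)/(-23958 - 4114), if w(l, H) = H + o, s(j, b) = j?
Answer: -5037/7018 ≈ -0.71773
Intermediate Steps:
w(l, H) = 2 + H (w(l, H) = H + 2 = 2 + H)
D(g, t) = g*(8 + g) (D(g, t) = (g + (2 + 6))*g = (g + 8)*g = (8 + g)*g = g*(8 + g))
D(-146, -203)/(-23958 - 4114) = (-146*(8 - 146))/(-23958 - 4114) = -146*(-138)/(-28072) = 20148*(-1/28072) = -5037/7018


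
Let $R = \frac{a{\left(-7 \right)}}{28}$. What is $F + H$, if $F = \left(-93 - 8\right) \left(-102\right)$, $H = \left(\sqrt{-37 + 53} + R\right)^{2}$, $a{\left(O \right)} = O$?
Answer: $\frac{165057}{16} \approx 10316.0$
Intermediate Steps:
$R = - \frac{1}{4}$ ($R = - \frac{7}{28} = \left(-7\right) \frac{1}{28} = - \frac{1}{4} \approx -0.25$)
$H = \frac{225}{16}$ ($H = \left(\sqrt{-37 + 53} - \frac{1}{4}\right)^{2} = \left(\sqrt{16} - \frac{1}{4}\right)^{2} = \left(4 - \frac{1}{4}\right)^{2} = \left(\frac{15}{4}\right)^{2} = \frac{225}{16} \approx 14.063$)
$F = 10302$ ($F = \left(-101\right) \left(-102\right) = 10302$)
$F + H = 10302 + \frac{225}{16} = \frac{165057}{16}$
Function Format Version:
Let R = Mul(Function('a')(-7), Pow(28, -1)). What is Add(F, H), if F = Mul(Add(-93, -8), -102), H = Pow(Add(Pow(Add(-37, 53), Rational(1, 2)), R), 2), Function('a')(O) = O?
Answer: Rational(165057, 16) ≈ 10316.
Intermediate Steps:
R = Rational(-1, 4) (R = Mul(-7, Pow(28, -1)) = Mul(-7, Rational(1, 28)) = Rational(-1, 4) ≈ -0.25000)
H = Rational(225, 16) (H = Pow(Add(Pow(Add(-37, 53), Rational(1, 2)), Rational(-1, 4)), 2) = Pow(Add(Pow(16, Rational(1, 2)), Rational(-1, 4)), 2) = Pow(Add(4, Rational(-1, 4)), 2) = Pow(Rational(15, 4), 2) = Rational(225, 16) ≈ 14.063)
F = 10302 (F = Mul(-101, -102) = 10302)
Add(F, H) = Add(10302, Rational(225, 16)) = Rational(165057, 16)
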